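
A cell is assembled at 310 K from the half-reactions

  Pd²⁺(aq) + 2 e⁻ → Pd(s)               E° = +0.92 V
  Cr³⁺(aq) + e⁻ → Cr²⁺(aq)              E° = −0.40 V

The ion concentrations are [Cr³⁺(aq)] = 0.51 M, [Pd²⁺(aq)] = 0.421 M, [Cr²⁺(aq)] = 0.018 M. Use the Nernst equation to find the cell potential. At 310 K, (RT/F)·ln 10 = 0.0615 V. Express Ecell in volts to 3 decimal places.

Since E°(Pd²⁺/Pd) > E°(Cr³⁺/Cr²⁺), Pd²⁺/Pd serves as the cathode.
E°cell = +0.92 − (−0.40) = +1.32 V, with n = 2 electrons transferred.
Balancing gives Pd²⁺(aq) + 2 Cr²⁺(aq) → Pd(s) + 2 Cr³⁺(aq); hence Q = [Cr³⁺(aq)]^2 / ([Pd²⁺(aq)]·[Cr²⁺(aq)]^2) = 1.91×10^3 (log Q = 3.280).
E = E° − (0.0615/n)·log Q = +1.32 − (0.0615/2)(3.280) = +1.219 V.

+1.219 V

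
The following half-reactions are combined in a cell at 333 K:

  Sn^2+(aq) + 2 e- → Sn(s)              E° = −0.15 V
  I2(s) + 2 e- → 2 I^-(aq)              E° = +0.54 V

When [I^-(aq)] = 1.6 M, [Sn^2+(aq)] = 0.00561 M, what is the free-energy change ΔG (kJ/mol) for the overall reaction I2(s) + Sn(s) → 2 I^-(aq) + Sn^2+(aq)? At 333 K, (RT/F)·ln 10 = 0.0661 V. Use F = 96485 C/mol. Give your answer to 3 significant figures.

−145 kJ/mol

The standard cell potential is +0.54 − (−0.15) = +0.69 V, with n = 2 electrons in the balanced equation.
Here Q = [I^-(aq)]^2·[Sn^2+(aq)] = 0.0144 (log Q = −1.843), giving E = +0.69 − (0.0661/2)·(−1.843) = +0.7509 V.
ΔG = −nFE = −(2)(96485)(+0.7509) J/mol = −145 kJ/mol.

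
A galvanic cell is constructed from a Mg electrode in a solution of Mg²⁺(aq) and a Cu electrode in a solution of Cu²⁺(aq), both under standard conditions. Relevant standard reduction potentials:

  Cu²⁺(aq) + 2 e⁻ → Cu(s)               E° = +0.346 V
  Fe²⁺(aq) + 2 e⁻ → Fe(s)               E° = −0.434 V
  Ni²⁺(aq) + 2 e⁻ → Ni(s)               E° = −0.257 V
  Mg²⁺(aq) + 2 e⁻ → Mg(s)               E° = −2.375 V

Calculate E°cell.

The Cu²⁺/Cu couple has the higher E°, so Cu ion is reduced (cathode) and Mg is oxidized (anode).
E°cell = E°(cathode) − E°(anode) = +0.346 − (−2.375) = +2.721 V.

+2.721 V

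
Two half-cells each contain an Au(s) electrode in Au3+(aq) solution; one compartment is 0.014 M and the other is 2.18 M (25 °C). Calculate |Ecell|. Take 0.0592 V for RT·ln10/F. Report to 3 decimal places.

For a concentration cell E°cell = 0, since both electrodes use the same couple.
The compartment with the higher Au3+(aq) concentration (2.18 M) acts as the cathode; ions are reduced there and produced at the dilute (0.014 M) anode.
With n = 3, Ecell = −(0.0592/3)·log([dilute]/[conc]) = −(0.0592/3)·log(0.014/2.18) = +0.043 V.

0.043 V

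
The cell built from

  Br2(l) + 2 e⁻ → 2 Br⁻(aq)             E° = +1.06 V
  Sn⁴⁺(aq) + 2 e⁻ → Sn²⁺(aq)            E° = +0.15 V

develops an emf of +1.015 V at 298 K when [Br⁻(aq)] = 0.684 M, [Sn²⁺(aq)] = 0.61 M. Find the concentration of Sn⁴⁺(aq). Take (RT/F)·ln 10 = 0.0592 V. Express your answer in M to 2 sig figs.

With Br₂/Br⁻ at the cathode and Sn⁴⁺/Sn²⁺ at the anode, E°cell = +1.06 − (+0.15) = +0.91 V (n = 2).
From the Nernst equation, log Q = n(E° − E)/0.0592 = 2·(+0.91 − (+1.015))/0.0592 = −3.547.
The balanced reaction is Br2(l) + Sn²⁺(aq) → 2 Br⁻(aq) + Sn⁴⁺(aq), so Q = ([Br⁻(aq)]^2·[Sn⁴⁺(aq)]) / [Sn²⁺(aq)].
Solving for the unknown gives log [Sn⁴⁺(aq)] = −3.432, so [Sn⁴⁺(aq)] ≈ 0.00037 M.

0.00037 M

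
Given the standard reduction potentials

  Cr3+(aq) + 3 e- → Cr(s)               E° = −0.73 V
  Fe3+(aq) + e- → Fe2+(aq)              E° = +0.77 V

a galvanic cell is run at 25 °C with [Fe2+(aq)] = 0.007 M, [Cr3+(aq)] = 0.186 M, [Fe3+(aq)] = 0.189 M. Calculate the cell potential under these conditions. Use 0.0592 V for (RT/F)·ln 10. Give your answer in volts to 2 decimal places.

+1.60 V

Fe³⁺/Fe²⁺ is reduced (cathode, E° = +0.77 V) and Cr³⁺/Cr is oxidized (anode).
The standard potential is +0.77 − (−0.73) = +1.50 V and the balanced reaction transfers n = 3 electrons.
The balanced reaction is 3 Fe3+(aq) + Cr(s) → 3 Fe2+(aq) + Cr3+(aq), so Q = ([Fe2+(aq)]^3·[Cr3+(aq)]) / [Fe3+(aq)]^3 = 9.45×10^−6 and log Q = −5.025.
By the Nernst equation, E = +1.50 − (0.0592/3)·(−5.025) = +1.60 V.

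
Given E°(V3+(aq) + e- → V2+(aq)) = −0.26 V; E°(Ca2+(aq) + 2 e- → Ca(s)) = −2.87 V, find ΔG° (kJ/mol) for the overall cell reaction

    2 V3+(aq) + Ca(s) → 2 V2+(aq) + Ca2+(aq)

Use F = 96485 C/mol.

In the reaction as written V3+(aq) is reduced, so the V³⁺/V²⁺ couple is the cathode and Ca²⁺/Ca is the anode.
E°cell = −0.26 − (−2.87) = +2.61 V; balancing electrons gives n = 2.
ΔG° = −nFE°cell = −(2)(96485)(+2.61) J/mol = −504 kJ/mol.

−504 kJ/mol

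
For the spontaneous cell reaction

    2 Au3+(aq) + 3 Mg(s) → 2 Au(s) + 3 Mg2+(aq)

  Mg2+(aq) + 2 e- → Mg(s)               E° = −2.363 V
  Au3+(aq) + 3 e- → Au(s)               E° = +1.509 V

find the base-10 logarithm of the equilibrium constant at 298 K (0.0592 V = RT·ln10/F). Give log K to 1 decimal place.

The Au³⁺/Au couple is reduced (cathode); E°cell = +1.509 − (−2.363) = +3.872 V with n = 6.
At equilibrium E = 0, so log K = nE°cell / 0.0592 = (6)(+3.872) / 0.0592 = 392.4.

log K = 392.4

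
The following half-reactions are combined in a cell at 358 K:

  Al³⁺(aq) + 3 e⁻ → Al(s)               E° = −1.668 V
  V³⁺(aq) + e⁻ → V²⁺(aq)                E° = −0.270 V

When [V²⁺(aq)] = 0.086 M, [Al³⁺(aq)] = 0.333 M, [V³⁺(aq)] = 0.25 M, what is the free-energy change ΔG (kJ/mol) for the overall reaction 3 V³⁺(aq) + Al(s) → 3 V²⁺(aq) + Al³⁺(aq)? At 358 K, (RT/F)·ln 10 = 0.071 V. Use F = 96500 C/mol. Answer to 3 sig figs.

The standard cell potential is −0.270 − (−1.668) = +1.398 V, with n = 3 electrons in the balanced equation.
Here Q = ([V²⁺(aq)]^3·[Al³⁺(aq)]) / [V³⁺(aq)]^3 = 0.0136 (log Q = −1.868), giving E = +1.398 − (0.071/3)·(−1.868) = +1.4422 V.
ΔG = −nFE = −(3)(96500)(+1.4422) J/mol = −418 kJ/mol.

−418 kJ/mol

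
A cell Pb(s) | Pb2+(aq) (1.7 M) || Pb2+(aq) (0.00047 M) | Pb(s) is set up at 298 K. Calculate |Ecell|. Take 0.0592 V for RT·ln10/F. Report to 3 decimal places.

For a concentration cell E°cell = 0, since both electrodes use the same couple.
The compartment with the higher Pb2+(aq) concentration (1.7 M) acts as the cathode; ions are reduced there and produced at the dilute (0.00047 M) anode.
With n = 2, Ecell = −(0.0592/2)·log([dilute]/[conc]) = −(0.0592/2)·log(0.00047/1.7) = +0.105 V.

0.105 V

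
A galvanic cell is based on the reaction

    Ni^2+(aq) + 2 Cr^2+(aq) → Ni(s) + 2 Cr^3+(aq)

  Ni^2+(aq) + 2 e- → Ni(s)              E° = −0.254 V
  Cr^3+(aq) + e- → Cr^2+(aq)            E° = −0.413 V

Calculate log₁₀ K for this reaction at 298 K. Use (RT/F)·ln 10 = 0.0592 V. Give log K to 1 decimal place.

log K = 5.4

The Ni²⁺/Ni couple is reduced (cathode); E°cell = −0.254 − (−0.413) = +0.159 V with n = 2.
At equilibrium E = 0, so log K = nE°cell / 0.0592 = (2)(+0.159) / 0.0592 = 5.4.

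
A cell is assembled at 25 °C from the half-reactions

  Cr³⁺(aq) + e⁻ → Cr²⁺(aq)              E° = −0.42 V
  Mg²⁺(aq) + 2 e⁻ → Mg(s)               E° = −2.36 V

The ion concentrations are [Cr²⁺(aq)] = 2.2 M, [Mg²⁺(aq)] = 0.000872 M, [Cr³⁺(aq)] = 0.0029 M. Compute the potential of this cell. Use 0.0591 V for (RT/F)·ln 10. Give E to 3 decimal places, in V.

The Cr³⁺/Cr²⁺ couple has the more positive E°, so it is the cathode; Mg²⁺/Mg is the anode.
E°cell = −0.42 − (−2.36) = +1.94 V, with n = 2 electrons transferred.
Balancing gives 2 Cr³⁺(aq) + Mg(s) → 2 Cr²⁺(aq) + Mg²⁺(aq); hence Q = ([Cr²⁺(aq)]^2·[Mg²⁺(aq)]) / [Cr³⁺(aq)]^2 = 502 (log Q = 2.701).
By the Nernst equation, E = +1.94 − (0.0591/2)·(2.701) = +1.860 V.

+1.860 V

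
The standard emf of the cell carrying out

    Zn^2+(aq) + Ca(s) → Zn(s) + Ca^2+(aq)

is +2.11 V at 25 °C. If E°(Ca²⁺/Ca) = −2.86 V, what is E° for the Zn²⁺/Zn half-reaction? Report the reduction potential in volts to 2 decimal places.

−0.75 V

In the reaction as written the Zn²⁺/Zn couple is reduced (cathode) and Ca²⁺/Ca is oxidized (anode), so E°cell = E°(Zn²⁺/Zn) − E°(Ca²⁺/Ca).
E°(Zn²⁺/Zn) = E°cell + E°(anode) = +2.11 + (−2.86) = −0.75 V.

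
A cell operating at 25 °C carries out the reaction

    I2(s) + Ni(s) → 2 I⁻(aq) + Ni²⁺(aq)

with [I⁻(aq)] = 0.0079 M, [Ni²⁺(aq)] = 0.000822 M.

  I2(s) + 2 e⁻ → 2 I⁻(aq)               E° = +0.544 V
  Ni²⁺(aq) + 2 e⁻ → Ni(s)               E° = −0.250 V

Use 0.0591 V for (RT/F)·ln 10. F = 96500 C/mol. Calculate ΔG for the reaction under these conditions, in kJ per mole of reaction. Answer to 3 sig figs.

−195 kJ/mol

With I₂/I⁻ reduced at the cathode, E°cell = +0.544 − (−0.250) = +0.794 V and n = 2.
The reaction quotient is [I⁻(aq)]^2·[Ni²⁺(aq)] = 5.13×10^−8; by Nernst, E = +0.794 − (0.0591/2)(−7.290) = +1.0094 V.
Finally ΔG = −nFE = −(2)(96500 C/mol)(+1.0094 V) = −195 kJ/mol.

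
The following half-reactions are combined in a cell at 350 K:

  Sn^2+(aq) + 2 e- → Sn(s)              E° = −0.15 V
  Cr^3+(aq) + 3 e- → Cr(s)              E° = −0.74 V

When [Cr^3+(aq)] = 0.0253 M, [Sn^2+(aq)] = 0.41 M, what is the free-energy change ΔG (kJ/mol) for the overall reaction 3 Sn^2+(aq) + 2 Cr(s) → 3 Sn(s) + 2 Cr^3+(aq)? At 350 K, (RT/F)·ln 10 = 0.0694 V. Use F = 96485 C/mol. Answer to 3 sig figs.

−355 kJ/mol

With Sn²⁺/Sn reduced at the cathode, E°cell = −0.15 − (−0.74) = +0.59 V and n = 6.
Here Q = [Cr^3+(aq)]^2 / [Sn^2+(aq)]^3 = 0.00929 (log Q = −2.032), giving E = +0.59 − (0.0694/6)·(−2.032) = +0.6135 V.
Finally ΔG = −nFE = −(6)(96485 C/mol)(+0.6135 V) = −355 kJ/mol.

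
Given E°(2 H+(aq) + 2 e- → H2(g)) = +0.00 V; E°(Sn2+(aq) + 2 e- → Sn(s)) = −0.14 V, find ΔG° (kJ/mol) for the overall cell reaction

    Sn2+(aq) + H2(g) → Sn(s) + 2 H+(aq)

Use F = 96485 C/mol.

In the reaction as written Sn2+(aq) is reduced, so the Sn²⁺/Sn couple is the cathode and 2H⁺/H₂ is the anode.
E°cell = −0.14 − (+0.00) = −0.14 V; balancing electrons gives n = 2.
ΔG° = −nFE°cell = −(2)(96485)(−0.14) J/mol = +27.0 kJ/mol.

+27.0 kJ/mol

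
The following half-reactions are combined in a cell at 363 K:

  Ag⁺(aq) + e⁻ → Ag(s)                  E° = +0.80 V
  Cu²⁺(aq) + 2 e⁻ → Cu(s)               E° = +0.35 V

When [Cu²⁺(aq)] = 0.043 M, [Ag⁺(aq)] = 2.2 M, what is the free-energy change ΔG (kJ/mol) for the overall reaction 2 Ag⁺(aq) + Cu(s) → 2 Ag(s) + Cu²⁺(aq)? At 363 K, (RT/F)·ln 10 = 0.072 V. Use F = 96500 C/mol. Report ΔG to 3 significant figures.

E°cell = +0.80 − (+0.35) = +0.45 V; the balanced reaction transfers n = 2 electrons.
The reaction quotient is [Cu²⁺(aq)] / [Ag⁺(aq)]^2 = 0.00888; by Nernst, E = +0.45 − (0.072/2)(−2.051) = +0.5238 V.
Finally ΔG = −nFE = −(2)(96500 C/mol)(+0.5238 V) = −101 kJ/mol.

−101 kJ/mol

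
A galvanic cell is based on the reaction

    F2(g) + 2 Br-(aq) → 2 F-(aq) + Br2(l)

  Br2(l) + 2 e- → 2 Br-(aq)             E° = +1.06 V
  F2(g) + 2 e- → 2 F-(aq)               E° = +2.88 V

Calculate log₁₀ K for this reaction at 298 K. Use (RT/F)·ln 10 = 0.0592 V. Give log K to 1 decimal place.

log K = 61.5

The F₂/F⁻ couple is reduced (cathode); E°cell = +2.88 − (+1.06) = +1.82 V with n = 2.
At equilibrium E = 0, so log K = nE°cell / 0.0592 = (2)(+1.82) / 0.0592 = 61.5.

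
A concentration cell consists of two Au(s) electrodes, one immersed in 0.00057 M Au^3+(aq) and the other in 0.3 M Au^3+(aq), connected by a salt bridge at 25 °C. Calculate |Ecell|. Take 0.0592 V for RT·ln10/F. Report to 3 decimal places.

0.054 V

For a concentration cell E°cell = 0, since both electrodes use the same couple.
The compartment with the higher Au^3+(aq) concentration (0.3 M) acts as the cathode; ions are reduced there and produced at the dilute (0.00057 M) anode.
With n = 3, Ecell = −(0.0592/3)·log([dilute]/[conc]) = −(0.0592/3)·log(0.00057/0.3) = +0.054 V.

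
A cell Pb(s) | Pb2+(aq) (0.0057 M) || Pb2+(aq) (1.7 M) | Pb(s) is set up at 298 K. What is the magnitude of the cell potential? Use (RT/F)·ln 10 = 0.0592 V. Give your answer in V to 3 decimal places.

For a concentration cell E°cell = 0, since both electrodes use the same couple.
The compartment with the higher Pb2+(aq) concentration (1.7 M) acts as the cathode; ions are reduced there and produced at the dilute (0.0057 M) anode.
With n = 2, Ecell = −(0.0592/2)·log([dilute]/[conc]) = −(0.0592/2)·log(0.0057/1.7) = +0.073 V.

0.073 V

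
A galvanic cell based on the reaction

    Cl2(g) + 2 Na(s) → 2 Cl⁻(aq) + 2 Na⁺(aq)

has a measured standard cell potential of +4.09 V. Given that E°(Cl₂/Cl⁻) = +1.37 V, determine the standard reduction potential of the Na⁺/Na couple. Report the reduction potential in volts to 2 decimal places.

−2.72 V

In the reaction as written the Cl₂/Cl⁻ couple is reduced (cathode) and Na⁺/Na is oxidized (anode), so E°cell = E°(Cl₂/Cl⁻) − E°(Na⁺/Na).
E°(Na⁺/Na) = E°(cathode) − E°cell = +1.37 − (+4.09) = −2.72 V.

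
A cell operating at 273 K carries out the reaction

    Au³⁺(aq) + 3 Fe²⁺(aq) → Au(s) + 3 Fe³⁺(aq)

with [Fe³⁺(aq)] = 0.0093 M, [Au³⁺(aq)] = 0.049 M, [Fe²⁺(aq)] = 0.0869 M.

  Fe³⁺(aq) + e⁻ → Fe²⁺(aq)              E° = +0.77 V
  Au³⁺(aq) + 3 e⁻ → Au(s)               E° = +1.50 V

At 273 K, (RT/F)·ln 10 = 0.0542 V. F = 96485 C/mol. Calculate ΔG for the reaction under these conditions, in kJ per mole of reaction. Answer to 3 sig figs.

−220 kJ/mol

With Au³⁺/Au reduced at the cathode, E°cell = +1.50 − (+0.77) = +0.73 V and n = 3.
Here Q = [Fe³⁺(aq)]^3 / ([Au³⁺(aq)]·[Fe²⁺(aq)]^3) = 0.025 (log Q = −1.602), giving E = +0.73 − (0.0542/3)·(−1.602) = +0.7589 V.
ΔG = −nFE = −(3)(96485)(+0.7589) J/mol = −220 kJ/mol.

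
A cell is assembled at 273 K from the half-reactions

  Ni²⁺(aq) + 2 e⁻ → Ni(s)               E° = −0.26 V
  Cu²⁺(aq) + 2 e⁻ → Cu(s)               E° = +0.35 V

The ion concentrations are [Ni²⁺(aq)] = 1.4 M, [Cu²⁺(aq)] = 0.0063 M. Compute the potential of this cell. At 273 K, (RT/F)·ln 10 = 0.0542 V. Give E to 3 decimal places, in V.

Cu²⁺/Cu is reduced (cathode, E° = +0.35 V) and Ni²⁺/Ni is oxidized (anode).
The standard potential is +0.35 − (−0.26) = +0.61 V and the balanced reaction transfers n = 2 electrons.
Balancing gives Cu²⁺(aq) + Ni(s) → Cu(s) + Ni²⁺(aq); hence Q = [Ni²⁺(aq)] / [Cu²⁺(aq)] = 222 (log Q = 2.347).
Applying E = E° − (RT ln10/nF)·log Q gives +0.61 − (0.0542/2)(2.347) = +0.546 V.

+0.546 V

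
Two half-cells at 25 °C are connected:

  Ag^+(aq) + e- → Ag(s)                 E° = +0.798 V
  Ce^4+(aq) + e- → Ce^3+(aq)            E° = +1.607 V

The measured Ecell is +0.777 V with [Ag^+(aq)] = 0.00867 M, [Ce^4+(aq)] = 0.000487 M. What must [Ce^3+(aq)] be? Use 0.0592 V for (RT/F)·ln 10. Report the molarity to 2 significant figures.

The Ce⁴⁺/Ce³⁺ couple has the larger reduction potential, so it is the cathode: E°cell = +1.607 − (+0.798) = +0.809 V and n = 1.
Since E = E° − (0.0592/n)·log Q, log Q = n(E° − E)/0.0592 = 0.541.
The balanced reaction is Ce^4+(aq) + Ag(s) → Ce^3+(aq) + Ag^+(aq), so Q = ([Ce^3+(aq)]·[Ag^+(aq)]) / [Ce^4+(aq)].
Substituting the known concentrations and solving, log [Ce^3+(aq)] = −0.709 and [Ce^3+(aq)] = 0.20 M.

0.20 M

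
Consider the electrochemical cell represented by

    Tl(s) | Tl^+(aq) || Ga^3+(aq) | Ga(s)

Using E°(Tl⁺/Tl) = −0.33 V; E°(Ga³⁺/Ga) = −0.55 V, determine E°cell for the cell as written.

−0.22 V

By convention the left-hand electrode in cell notation is the anode (oxidation) and the right-hand electrode is the cathode (reduction).
E°cell = E°(right) − E°(left) = −0.55 − (−0.33) = −0.22 V.
The negative sign shows that, as written, the cell would require an external voltage to drive the reaction.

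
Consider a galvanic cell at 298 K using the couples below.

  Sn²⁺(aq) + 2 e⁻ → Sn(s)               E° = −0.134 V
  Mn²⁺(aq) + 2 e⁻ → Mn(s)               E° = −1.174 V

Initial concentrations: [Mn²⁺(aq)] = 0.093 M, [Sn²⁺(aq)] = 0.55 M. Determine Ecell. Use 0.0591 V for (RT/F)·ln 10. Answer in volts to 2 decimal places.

The Sn²⁺/Sn couple has the more positive E°, so it is the cathode; Mn²⁺/Mn is the anode.
E°cell = −0.134 − (−1.174) = +1.040 V, with n = 2 electrons transferred.
For the overall reaction Sn²⁺(aq) + Mn(s) → Sn(s) + Mn²⁺(aq), Q = [Mn²⁺(aq)] / [Sn²⁺(aq)] = 0.169, giving log Q = −0.772.
E = E° − (0.0591/n)·log Q = +1.040 − (0.0591/2)(−0.772) = +1.06 V.

+1.06 V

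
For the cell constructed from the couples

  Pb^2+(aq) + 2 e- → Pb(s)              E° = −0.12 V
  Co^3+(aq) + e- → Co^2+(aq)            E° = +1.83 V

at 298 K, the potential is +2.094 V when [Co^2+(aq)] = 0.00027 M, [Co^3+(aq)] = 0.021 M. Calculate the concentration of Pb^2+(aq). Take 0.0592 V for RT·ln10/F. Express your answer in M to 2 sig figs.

With Co³⁺/Co²⁺ at the cathode and Pb²⁺/Pb at the anode, E°cell = +1.83 − (−0.12) = +1.95 V (n = 2).
Since E = E° − (0.0592/n)·log Q, log Q = n(E° − E)/0.0592 = −4.865.
The balanced reaction is 2 Co^3+(aq) + Pb(s) → 2 Co^2+(aq) + Pb^2+(aq), so Q = ([Co^2+(aq)]^2·[Pb^2+(aq)]) / [Co^3+(aq)]^2.
Isolating [Pb^2+(aq)] in Q = 10^{−4.865} yields log [Pb^2+(aq)] = −1.083, i.e. 0.083 M.

0.083 M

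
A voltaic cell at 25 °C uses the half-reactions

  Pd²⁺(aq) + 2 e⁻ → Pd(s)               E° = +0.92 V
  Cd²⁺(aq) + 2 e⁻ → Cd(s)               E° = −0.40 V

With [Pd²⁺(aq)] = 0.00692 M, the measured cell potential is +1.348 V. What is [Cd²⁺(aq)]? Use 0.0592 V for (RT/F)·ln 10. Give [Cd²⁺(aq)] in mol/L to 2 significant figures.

Pd²⁺/Pd is the cathode (higher E°); E°cell = +0.92 − (−0.40) = +1.32 V with n = 2.
From the Nernst equation, log Q = n(E° − E)/0.0592 = 2·(+1.32 − (+1.348))/0.0592 = −0.946.
Balancing electrons gives Pd²⁺(aq) + Cd(s) → Pd(s) + Cd²⁺(aq); thus Q = [Cd²⁺(aq)] / [Pd²⁺(aq)].
Substituting the known concentrations and solving, log [Cd²⁺(aq)] = −3.106 and [Cd²⁺(aq)] = 0.00078 M.

0.00078 M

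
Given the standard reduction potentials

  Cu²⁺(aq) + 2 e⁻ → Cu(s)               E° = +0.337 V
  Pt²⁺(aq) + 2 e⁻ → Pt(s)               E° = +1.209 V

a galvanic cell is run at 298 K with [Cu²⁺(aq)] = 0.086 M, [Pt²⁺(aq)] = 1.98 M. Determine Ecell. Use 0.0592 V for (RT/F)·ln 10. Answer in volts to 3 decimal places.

The Pt²⁺/Pt couple has the more positive E°, so it is the cathode; Cu²⁺/Cu is the anode.
E°cell = E°cat − E°an = +1.209 − (+0.337) = +0.872 V; n = 2.
Balancing gives Pt²⁺(aq) + Cu(s) → Pt(s) + Cu²⁺(aq); hence Q = [Cu²⁺(aq)] / [Pt²⁺(aq)] = 0.0434 (log Q = −1.362).
Applying E = E° − (RT ln10/nF)·log Q gives +0.872 − (0.0592/2)(−1.362) = +0.912 V.

+0.912 V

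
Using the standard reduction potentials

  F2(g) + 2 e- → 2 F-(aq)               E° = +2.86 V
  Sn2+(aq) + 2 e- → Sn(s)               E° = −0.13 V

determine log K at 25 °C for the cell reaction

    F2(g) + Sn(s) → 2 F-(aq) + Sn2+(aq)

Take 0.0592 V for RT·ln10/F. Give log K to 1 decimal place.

log K = 101.0

The F₂/F⁻ couple is reduced (cathode); E°cell = +2.86 − (−0.13) = +2.99 V with n = 2.
At equilibrium E = 0, so log K = nE°cell / 0.0592 = (2)(+2.99) / 0.0592 = 101.0.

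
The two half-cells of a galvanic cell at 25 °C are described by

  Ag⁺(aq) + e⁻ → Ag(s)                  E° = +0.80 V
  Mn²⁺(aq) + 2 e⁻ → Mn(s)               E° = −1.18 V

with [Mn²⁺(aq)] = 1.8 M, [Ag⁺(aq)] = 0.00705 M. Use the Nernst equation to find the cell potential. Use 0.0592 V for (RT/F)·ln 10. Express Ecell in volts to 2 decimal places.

Ag⁺/Ag is reduced (cathode, E° = +0.80 V) and Mn²⁺/Mn is oxidized (anode).
E°cell = E°cat − E°an = +0.80 − (−1.18) = +1.98 V; n = 2.
For the overall reaction 2 Ag⁺(aq) + Mn(s) → 2 Ag(s) + Mn²⁺(aq), Q = [Mn²⁺(aq)] / [Ag⁺(aq)]^2 = 3.62×10^4, giving log Q = 4.559.
By the Nernst equation, E = +1.98 − (0.0592/2)·(4.559) = +1.85 V.

+1.85 V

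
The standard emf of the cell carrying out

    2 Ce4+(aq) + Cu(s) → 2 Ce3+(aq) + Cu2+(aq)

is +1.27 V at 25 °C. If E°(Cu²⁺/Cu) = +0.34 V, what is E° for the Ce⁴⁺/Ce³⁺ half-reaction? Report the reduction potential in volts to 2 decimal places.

In the reaction as written the Ce⁴⁺/Ce³⁺ couple is reduced (cathode) and Cu²⁺/Cu is oxidized (anode), so E°cell = E°(Ce⁴⁺/Ce³⁺) − E°(Cu²⁺/Cu).
E°(Ce⁴⁺/Ce³⁺) = E°cell + E°(anode) = +1.27 + (+0.34) = +1.61 V.

+1.61 V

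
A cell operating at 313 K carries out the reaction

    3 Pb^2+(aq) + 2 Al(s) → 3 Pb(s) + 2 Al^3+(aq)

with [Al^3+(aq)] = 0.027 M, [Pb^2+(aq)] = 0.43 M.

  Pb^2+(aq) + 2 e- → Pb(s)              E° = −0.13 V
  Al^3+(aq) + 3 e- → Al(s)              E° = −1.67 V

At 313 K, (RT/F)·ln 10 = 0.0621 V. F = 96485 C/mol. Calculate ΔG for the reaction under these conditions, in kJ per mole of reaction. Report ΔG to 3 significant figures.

−904 kJ/mol

The standard cell potential is −0.13 − (−1.67) = +1.54 V, with n = 6 electrons in the balanced equation.
Q = [Al^3+(aq)]^2 / [Pb^2+(aq)]^3 = 0.00917, so log Q = −2.038 and E = +1.54 − (0.0621/6)(−2.038) = +1.5611 V.
Then ΔG = −nFE = −6 × 96485 × +1.5611 J/mol = −904 kJ/mol.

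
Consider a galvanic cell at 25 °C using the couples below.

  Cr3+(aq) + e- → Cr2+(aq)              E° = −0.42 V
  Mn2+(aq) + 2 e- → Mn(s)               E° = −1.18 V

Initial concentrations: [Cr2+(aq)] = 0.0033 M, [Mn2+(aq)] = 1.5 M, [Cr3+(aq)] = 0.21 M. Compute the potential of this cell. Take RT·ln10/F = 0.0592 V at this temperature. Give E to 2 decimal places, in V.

+0.86 V

Cr³⁺/Cr²⁺ is reduced (cathode, E° = −0.42 V) and Mn²⁺/Mn is oxidized (anode).
The standard potential is −0.42 − (−1.18) = +0.76 V and the balanced reaction transfers n = 2 electrons.
Balancing gives 2 Cr3+(aq) + Mn(s) → 2 Cr2+(aq) + Mn2+(aq); hence Q = ([Cr2+(aq)]^2·[Mn2+(aq)]) / [Cr3+(aq)]^2 = 0.00037 (log Q = −3.431).
Applying E = E° − (RT ln10/nF)·log Q gives +0.76 − (0.0592/2)(−3.431) = +0.86 V.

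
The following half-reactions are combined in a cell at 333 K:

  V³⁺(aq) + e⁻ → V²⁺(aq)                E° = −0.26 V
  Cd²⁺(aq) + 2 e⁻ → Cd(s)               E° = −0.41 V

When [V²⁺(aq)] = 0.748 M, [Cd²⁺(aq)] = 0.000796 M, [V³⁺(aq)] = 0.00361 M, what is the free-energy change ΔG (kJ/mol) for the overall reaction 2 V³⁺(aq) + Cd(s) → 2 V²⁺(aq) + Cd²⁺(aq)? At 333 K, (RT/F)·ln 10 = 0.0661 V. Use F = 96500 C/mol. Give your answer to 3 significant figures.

−19.2 kJ/mol

E°cell = −0.26 − (−0.41) = +0.15 V; the balanced reaction transfers n = 2 electrons.
Here Q = ([V²⁺(aq)]^2·[Cd²⁺(aq)]) / [V³⁺(aq)]^2 = 34.2 (log Q = 1.534), giving E = +0.15 − (0.0661/2)·(1.534) = +0.0993 V.
ΔG = −nFE = −(2)(96500)(+0.0993) J/mol = −19.2 kJ/mol.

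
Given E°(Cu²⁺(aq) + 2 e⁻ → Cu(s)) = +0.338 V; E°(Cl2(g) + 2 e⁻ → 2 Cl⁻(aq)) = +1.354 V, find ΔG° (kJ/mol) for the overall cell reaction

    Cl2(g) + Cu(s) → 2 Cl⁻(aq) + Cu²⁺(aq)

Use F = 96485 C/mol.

−196 kJ/mol

In the reaction as written Cl2(g) is reduced, so the Cl₂/Cl⁻ couple is the cathode and Cu²⁺/Cu is the anode.
E°cell = +1.354 − (+0.338) = +1.016 V; balancing electrons gives n = 2.
ΔG° = −nFE°cell = −(2)(96485)(+1.016) J/mol = −196 kJ/mol.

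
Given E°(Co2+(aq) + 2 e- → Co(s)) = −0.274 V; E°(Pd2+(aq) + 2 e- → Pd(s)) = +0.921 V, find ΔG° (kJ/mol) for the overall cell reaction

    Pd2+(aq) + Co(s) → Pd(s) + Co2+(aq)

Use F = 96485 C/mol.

In the reaction as written Pd2+(aq) is reduced, so the Pd²⁺/Pd couple is the cathode and Co²⁺/Co is the anode.
E°cell = +0.921 − (−0.274) = +1.195 V; balancing electrons gives n = 2.
ΔG° = −nFE°cell = −(2)(96485)(+1.195) J/mol = −231 kJ/mol.

−231 kJ/mol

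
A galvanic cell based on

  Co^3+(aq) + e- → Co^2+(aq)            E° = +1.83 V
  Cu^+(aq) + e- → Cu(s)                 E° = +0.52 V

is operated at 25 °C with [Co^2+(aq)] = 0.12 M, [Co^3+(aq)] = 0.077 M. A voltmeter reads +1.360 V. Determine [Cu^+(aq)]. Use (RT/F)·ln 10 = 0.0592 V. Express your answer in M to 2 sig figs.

With Co³⁺/Co²⁺ at the cathode and Cu⁺/Cu at the anode, E°cell = +1.83 − (+0.52) = +1.31 V (n = 1).
Since E = E° − (0.0592/n)·log Q, log Q = n(E° − E)/0.0592 = −0.845.
The balanced reaction is Co^3+(aq) + Cu(s) → Co^2+(aq) + Cu^+(aq), so Q = ([Co^2+(aq)]·[Cu^+(aq)]) / [Co^3+(aq)].
Substituting the known concentrations and solving, log [Cu^+(aq)] = −1.038 and [Cu^+(aq)] = 0.092 M.

0.092 M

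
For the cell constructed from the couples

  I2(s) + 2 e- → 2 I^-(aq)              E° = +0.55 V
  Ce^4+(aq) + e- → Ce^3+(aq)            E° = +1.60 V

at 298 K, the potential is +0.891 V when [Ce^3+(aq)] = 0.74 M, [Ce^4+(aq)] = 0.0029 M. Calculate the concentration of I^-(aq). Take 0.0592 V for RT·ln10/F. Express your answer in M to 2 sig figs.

0.53 M

The Ce⁴⁺/Ce³⁺ couple has the larger reduction potential, so it is the cathode: E°cell = +1.60 − (+0.55) = +1.05 V and n = 2.
Since E = E° − (0.0592/n)·log Q, log Q = n(E° − E)/0.0592 = 5.372.
Balancing electrons gives 2 Ce^4+(aq) + 2 I^-(aq) → 2 Ce^3+(aq) + I2(s); thus Q = [Ce^3+(aq)]^2 / ([Ce^4+(aq)]^2·[I^-(aq)]^2).
Isolating [I^-(aq)] in Q = 10^{5.372} yields log [I^-(aq)] = −0.279, i.e. 0.53 M.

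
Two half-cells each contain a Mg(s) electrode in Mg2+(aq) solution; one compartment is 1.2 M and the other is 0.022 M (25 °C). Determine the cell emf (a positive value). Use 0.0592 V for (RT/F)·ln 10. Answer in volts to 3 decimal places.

0.051 V

For a concentration cell E°cell = 0, since both electrodes use the same couple.
The compartment with the higher Mg2+(aq) concentration (1.2 M) acts as the cathode; ions are reduced there and produced at the dilute (0.022 M) anode.
With n = 2, Ecell = −(0.0592/2)·log([dilute]/[conc]) = −(0.0592/2)·log(0.022/1.2) = +0.051 V.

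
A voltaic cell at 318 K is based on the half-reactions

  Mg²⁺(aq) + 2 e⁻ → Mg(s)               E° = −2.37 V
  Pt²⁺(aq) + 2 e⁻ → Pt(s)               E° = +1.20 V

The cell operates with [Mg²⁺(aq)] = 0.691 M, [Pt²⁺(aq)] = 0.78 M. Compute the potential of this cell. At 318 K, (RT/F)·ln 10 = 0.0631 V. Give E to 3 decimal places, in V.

+3.572 V

The Pt²⁺/Pt couple has the more positive E°, so it is the cathode; Mg²⁺/Mg is the anode.
The standard potential is +1.20 − (−2.37) = +3.57 V and the balanced reaction transfers n = 2 electrons.
For the overall reaction Pt²⁺(aq) + Mg(s) → Pt(s) + Mg²⁺(aq), Q = [Mg²⁺(aq)] / [Pt²⁺(aq)] = 0.886, giving log Q = −0.053.
Applying E = E° − (RT ln10/nF)·log Q gives +3.57 − (0.0631/2)(−0.053) = +3.572 V.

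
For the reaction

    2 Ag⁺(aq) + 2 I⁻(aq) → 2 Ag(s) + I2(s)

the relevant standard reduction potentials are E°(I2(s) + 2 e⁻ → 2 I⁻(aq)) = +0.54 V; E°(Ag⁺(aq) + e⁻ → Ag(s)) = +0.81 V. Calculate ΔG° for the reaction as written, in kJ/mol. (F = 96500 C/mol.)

In the reaction as written Ag⁺(aq) is reduced, so the Ag⁺/Ag couple is the cathode and I₂/I⁻ is the anode.
E°cell = +0.81 − (+0.54) = +0.27 V; balancing electrons gives n = 2.
ΔG° = −nFE°cell = −(2)(96500)(+0.27) J/mol = −52.1 kJ/mol.

−52.1 kJ/mol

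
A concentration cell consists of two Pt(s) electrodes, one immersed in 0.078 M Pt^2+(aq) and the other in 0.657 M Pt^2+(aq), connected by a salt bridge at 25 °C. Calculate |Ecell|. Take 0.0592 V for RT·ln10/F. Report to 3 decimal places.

0.027 V

For a concentration cell E°cell = 0, since both electrodes use the same couple.
The compartment with the higher Pt^2+(aq) concentration (0.657 M) acts as the cathode; ions are reduced there and produced at the dilute (0.078 M) anode.
With n = 2, Ecell = −(0.0592/2)·log([dilute]/[conc]) = −(0.0592/2)·log(0.078/0.657) = +0.027 V.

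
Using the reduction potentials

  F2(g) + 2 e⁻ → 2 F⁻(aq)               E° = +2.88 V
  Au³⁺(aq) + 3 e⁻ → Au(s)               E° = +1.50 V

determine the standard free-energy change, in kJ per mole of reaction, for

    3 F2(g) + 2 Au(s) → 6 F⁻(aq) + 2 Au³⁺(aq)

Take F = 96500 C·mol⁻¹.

−799 kJ/mol

In the reaction as written F2(g) is reduced, so the F₂/F⁻ couple is the cathode and Au³⁺/Au is the anode.
E°cell = +2.88 − (+1.50) = +1.38 V; balancing electrons gives n = 6.
ΔG° = −nFE°cell = −(6)(96500)(+1.38) J/mol = −799 kJ/mol.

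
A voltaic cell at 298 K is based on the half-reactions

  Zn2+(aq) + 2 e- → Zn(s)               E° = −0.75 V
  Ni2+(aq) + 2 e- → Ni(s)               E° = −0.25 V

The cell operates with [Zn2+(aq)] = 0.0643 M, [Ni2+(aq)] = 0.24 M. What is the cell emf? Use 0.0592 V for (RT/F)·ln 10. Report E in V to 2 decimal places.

+0.52 V

Ni²⁺/Ni is reduced (cathode, E° = −0.25 V) and Zn²⁺/Zn is oxidized (anode).
E°cell = E°cat − E°an = −0.25 − (−0.75) = +0.50 V; n = 2.
The balanced reaction is Ni2+(aq) + Zn(s) → Ni(s) + Zn2+(aq), so Q = [Zn2+(aq)] / [Ni2+(aq)] = 0.268 and log Q = −0.572.
E = E° − (0.0592/n)·log Q = +0.50 − (0.0592/2)(−0.572) = +0.52 V.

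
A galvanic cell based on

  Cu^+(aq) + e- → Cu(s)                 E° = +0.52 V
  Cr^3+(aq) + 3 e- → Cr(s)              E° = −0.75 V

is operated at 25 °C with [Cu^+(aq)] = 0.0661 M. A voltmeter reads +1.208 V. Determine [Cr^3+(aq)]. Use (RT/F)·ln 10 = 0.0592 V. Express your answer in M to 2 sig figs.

Cu⁺/Cu is the cathode (higher E°); E°cell = +0.52 − (−0.75) = +1.27 V with n = 3.
Since E = E° − (0.0592/n)·log Q, log Q = n(E° − E)/0.0592 = 3.142.
For 3 Cu^+(aq) + Cr(s) → 3 Cu(s) + Cr^3+(aq), the reaction quotient is Q = [Cr^3+(aq)] / [Cu^+(aq)]^3.
Solving for the unknown gives log [Cr^3+(aq)] = −0.397, so [Cr^3+(aq)] ≈ 0.40 M.

0.40 M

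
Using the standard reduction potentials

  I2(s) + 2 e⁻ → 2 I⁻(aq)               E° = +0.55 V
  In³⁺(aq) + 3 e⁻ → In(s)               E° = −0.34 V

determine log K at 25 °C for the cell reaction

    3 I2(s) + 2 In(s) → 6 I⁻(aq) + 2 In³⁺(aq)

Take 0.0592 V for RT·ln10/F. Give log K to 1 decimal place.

The I₂/I⁻ couple is reduced (cathode); E°cell = +0.55 − (−0.34) = +0.89 V with n = 6.
At equilibrium E = 0, so log K = nE°cell / 0.0592 = (6)(+0.89) / 0.0592 = 90.2.

log K = 90.2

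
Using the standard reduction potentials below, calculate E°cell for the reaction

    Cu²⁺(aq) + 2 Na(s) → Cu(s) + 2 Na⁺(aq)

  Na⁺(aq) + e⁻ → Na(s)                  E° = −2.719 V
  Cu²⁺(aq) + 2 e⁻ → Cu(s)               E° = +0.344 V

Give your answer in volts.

+3.063 V

Cu²⁺(aq) gains electrons, so the Cu²⁺/Cu couple is the cathode; the Na⁺/Na couple is the anode.
E°cell = E°(cathode) − E°(anode) = +0.344 − (−2.719) = +3.063 V.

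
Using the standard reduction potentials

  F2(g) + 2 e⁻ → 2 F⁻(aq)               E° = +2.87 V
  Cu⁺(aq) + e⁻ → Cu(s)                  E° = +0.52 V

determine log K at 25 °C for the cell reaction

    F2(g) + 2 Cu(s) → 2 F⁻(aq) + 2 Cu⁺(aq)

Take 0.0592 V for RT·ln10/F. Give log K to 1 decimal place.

log K = 79.4

The F₂/F⁻ couple is reduced (cathode); E°cell = +2.87 − (+0.52) = +2.35 V with n = 2.
At equilibrium E = 0, so log K = nE°cell / 0.0592 = (2)(+2.35) / 0.0592 = 79.4.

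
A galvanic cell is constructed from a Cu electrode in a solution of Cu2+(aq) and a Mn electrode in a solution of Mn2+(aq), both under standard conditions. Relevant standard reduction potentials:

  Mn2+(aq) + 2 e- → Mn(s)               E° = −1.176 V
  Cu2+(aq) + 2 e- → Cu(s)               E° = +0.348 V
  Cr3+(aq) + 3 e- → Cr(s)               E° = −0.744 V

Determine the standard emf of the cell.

+1.524 V

The Cu²⁺/Cu couple has the higher E°, so Cu ion is reduced (cathode) and Mn is oxidized (anode).
E°cell = E°(cathode) − E°(anode) = +0.348 − (−1.176) = +1.524 V.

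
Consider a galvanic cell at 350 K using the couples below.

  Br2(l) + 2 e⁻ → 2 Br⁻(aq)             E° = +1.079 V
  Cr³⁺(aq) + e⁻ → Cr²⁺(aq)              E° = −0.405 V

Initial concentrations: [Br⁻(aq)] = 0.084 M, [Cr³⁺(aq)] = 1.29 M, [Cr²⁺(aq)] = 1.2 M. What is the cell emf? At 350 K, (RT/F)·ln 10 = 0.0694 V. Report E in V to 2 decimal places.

The Br₂/Br⁻ couple has the more positive E°, so it is the cathode; Cr³⁺/Cr²⁺ is the anode.
The standard potential is +1.079 − (−0.405) = +1.484 V and the balanced reaction transfers n = 2 electrons.
The balanced reaction is Br2(l) + 2 Cr²⁺(aq) → 2 Br⁻(aq) + 2 Cr³⁺(aq), so Q = ([Br⁻(aq)]^2·[Cr³⁺(aq)]^2) / [Cr²⁺(aq)]^2 = 0.00815 and log Q = −2.089.
E = E° − (0.0694/n)·log Q = +1.484 − (0.0694/2)(−2.089) = +1.56 V.

+1.56 V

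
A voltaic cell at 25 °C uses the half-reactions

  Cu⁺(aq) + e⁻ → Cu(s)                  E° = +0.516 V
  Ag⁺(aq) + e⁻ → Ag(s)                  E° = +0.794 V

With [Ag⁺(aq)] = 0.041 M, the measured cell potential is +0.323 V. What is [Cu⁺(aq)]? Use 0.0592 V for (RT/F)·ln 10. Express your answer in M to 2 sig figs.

The Ag⁺/Ag couple has the larger reduction potential, so it is the cathode: E°cell = +0.794 − (+0.516) = +0.278 V and n = 1.
Since E = E° − (0.0592/n)·log Q, log Q = n(E° − E)/0.0592 = −0.760.
The balanced reaction is Ag⁺(aq) + Cu(s) → Ag(s) + Cu⁺(aq), so Q = [Cu⁺(aq)] / [Ag⁺(aq)].
Substituting the known concentrations and solving, log [Cu⁺(aq)] = −2.147 and [Cu⁺(aq)] = 0.0071 M.

0.0071 M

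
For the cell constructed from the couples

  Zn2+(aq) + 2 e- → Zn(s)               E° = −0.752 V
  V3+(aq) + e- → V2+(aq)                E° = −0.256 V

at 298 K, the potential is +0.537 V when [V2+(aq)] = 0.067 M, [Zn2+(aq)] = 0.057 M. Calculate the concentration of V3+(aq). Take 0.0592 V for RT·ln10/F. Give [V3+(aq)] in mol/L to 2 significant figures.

V³⁺/V²⁺ is the cathode (higher E°); E°cell = −0.256 − (−0.752) = +0.496 V with n = 2.
Since E = E° − (0.0592/n)·log Q, log Q = n(E° − E)/0.0592 = −1.385.
For 2 V3+(aq) + Zn(s) → 2 V2+(aq) + Zn2+(aq), the reaction quotient is Q = ([V2+(aq)]^2·[Zn2+(aq)]) / [V3+(aq)]^2.
Isolating [V3+(aq)] in Q = 10^{−1.385} yields log [V3+(aq)] = −1.103, i.e. 0.079 M.

0.079 M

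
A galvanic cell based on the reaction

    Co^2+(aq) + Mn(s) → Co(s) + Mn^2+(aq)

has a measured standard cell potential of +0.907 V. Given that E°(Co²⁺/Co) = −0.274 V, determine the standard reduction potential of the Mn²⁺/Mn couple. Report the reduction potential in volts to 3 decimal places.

In the reaction as written the Co²⁺/Co couple is reduced (cathode) and Mn²⁺/Mn is oxidized (anode), so E°cell = E°(Co²⁺/Co) − E°(Mn²⁺/Mn).
E°(Mn²⁺/Mn) = E°(cathode) − E°cell = −0.274 − (+0.907) = −1.181 V.

−1.181 V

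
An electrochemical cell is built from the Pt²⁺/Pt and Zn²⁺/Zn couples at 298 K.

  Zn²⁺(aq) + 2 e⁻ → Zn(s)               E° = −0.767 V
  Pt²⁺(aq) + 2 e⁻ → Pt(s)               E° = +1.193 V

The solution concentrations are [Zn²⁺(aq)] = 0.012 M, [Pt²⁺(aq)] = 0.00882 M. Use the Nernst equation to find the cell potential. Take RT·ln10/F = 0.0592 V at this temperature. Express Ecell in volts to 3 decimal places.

Pt²⁺/Pt is reduced (cathode, E° = +1.193 V) and Zn²⁺/Zn is oxidized (anode).
The standard potential is +1.193 − (−0.767) = +1.960 V and the balanced reaction transfers n = 2 electrons.
Balancing gives Pt²⁺(aq) + Zn(s) → Pt(s) + Zn²⁺(aq); hence Q = [Zn²⁺(aq)] / [Pt²⁺(aq)] = 1.36 (log Q = 0.134).
Applying E = E° − (RT ln10/nF)·log Q gives +1.960 − (0.0592/2)(0.134) = +1.956 V.

+1.956 V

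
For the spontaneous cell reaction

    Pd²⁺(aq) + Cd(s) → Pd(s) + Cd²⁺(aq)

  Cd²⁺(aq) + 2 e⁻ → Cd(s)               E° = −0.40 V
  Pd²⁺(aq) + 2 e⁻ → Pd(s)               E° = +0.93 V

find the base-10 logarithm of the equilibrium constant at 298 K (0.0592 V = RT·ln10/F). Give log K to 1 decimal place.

The Pd²⁺/Pd couple is reduced (cathode); E°cell = +0.93 − (−0.40) = +1.33 V with n = 2.
At equilibrium E = 0, so log K = nE°cell / 0.0592 = (2)(+1.33) / 0.0592 = 44.9.

log K = 44.9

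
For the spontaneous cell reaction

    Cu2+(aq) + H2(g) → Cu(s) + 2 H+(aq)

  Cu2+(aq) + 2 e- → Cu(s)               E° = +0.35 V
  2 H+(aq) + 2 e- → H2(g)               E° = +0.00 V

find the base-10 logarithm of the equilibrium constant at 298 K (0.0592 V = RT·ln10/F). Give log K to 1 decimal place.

log K = 11.8

The Cu²⁺/Cu couple is reduced (cathode); E°cell = +0.35 − (+0.00) = +0.35 V with n = 2.
At equilibrium E = 0, so log K = nE°cell / 0.0592 = (2)(+0.35) / 0.0592 = 11.8.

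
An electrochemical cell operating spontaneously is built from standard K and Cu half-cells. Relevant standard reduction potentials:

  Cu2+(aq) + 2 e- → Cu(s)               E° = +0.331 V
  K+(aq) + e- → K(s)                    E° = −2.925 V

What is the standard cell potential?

+3.256 V

Of the two couples in this cell, the one with the more positive reduction potential is reduced at the cathode: here that is Cu²⁺/Cu (+0.331 V); K⁺/K (−2.925 V) is the anode.
E°cell = E°(cathode) − E°(anode) = +0.331 − (−2.925) = +3.256 V.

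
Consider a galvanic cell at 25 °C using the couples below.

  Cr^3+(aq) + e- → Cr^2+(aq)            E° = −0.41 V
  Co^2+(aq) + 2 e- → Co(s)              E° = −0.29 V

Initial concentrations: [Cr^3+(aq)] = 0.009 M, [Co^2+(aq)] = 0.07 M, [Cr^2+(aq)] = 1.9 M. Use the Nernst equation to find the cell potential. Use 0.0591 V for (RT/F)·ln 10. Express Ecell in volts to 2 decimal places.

The Co²⁺/Co couple has the more positive E°, so it is the cathode; Cr³⁺/Cr²⁺ is the anode.
E°cell = −0.29 − (−0.41) = +0.12 V, with n = 2 electrons transferred.
The balanced reaction is Co^2+(aq) + 2 Cr^2+(aq) → Co(s) + 2 Cr^3+(aq), so Q = [Cr^3+(aq)]^2 / ([Co^2+(aq)]·[Cr^2+(aq)]^2) = 0.000321 and log Q = −3.494.
By the Nernst equation, E = +0.12 − (0.0591/2)·(−3.494) = +0.22 V.

+0.22 V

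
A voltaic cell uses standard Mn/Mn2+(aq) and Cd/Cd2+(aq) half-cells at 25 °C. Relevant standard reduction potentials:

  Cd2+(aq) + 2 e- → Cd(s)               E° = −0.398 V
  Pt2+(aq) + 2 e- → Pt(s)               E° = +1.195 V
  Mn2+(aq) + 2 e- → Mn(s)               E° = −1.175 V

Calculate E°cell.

Of the two couples in this cell, the one with the more positive reduction potential is reduced at the cathode: here that is Cd²⁺/Cd (−0.398 V); Mn²⁺/Mn (−1.175 V) is the anode.
E°cell = E°(cathode) − E°(anode) = −0.398 − (−1.175) = +0.777 V.

+0.777 V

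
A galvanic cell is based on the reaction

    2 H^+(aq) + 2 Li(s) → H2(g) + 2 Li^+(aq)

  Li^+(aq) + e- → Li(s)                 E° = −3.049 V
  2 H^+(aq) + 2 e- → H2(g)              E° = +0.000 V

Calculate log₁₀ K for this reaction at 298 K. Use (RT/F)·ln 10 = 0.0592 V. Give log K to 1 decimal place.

log K = 103.0

The 2H⁺/H₂ couple is reduced (cathode); E°cell = +0.000 − (−3.049) = +3.049 V with n = 2.
At equilibrium E = 0, so log K = nE°cell / 0.0592 = (2)(+3.049) / 0.0592 = 103.0.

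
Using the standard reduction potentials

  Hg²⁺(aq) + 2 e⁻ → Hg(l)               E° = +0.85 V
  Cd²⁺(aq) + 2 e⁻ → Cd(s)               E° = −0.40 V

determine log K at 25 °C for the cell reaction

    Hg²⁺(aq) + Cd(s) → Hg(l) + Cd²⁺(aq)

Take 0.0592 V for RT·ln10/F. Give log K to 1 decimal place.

log K = 42.2

The Hg²⁺/Hg couple is reduced (cathode); E°cell = +0.85 − (−0.40) = +1.25 V with n = 2.
At equilibrium E = 0, so log K = nE°cell / 0.0592 = (2)(+1.25) / 0.0592 = 42.2.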